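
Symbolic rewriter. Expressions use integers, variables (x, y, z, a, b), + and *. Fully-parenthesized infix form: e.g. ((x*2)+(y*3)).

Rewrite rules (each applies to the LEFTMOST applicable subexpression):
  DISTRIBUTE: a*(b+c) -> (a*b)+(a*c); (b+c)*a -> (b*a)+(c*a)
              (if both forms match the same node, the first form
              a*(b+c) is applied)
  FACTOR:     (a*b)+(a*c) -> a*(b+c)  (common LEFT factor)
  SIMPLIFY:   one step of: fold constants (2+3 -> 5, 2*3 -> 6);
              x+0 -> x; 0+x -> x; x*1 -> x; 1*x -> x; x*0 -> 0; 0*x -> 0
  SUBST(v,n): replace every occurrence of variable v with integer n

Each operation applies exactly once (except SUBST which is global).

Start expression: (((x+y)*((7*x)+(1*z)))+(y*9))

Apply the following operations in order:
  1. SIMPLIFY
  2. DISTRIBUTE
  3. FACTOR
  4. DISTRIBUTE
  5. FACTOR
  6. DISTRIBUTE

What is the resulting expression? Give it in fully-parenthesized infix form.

Start: (((x+y)*((7*x)+(1*z)))+(y*9))
Apply SIMPLIFY at LRR (target: (1*z)): (((x+y)*((7*x)+(1*z)))+(y*9)) -> (((x+y)*((7*x)+z))+(y*9))
Apply DISTRIBUTE at L (target: ((x+y)*((7*x)+z))): (((x+y)*((7*x)+z))+(y*9)) -> ((((x+y)*(7*x))+((x+y)*z))+(y*9))
Apply FACTOR at L (target: (((x+y)*(7*x))+((x+y)*z))): ((((x+y)*(7*x))+((x+y)*z))+(y*9)) -> (((x+y)*((7*x)+z))+(y*9))
Apply DISTRIBUTE at L (target: ((x+y)*((7*x)+z))): (((x+y)*((7*x)+z))+(y*9)) -> ((((x+y)*(7*x))+((x+y)*z))+(y*9))
Apply FACTOR at L (target: (((x+y)*(7*x))+((x+y)*z))): ((((x+y)*(7*x))+((x+y)*z))+(y*9)) -> (((x+y)*((7*x)+z))+(y*9))
Apply DISTRIBUTE at L (target: ((x+y)*((7*x)+z))): (((x+y)*((7*x)+z))+(y*9)) -> ((((x+y)*(7*x))+((x+y)*z))+(y*9))

Answer: ((((x+y)*(7*x))+((x+y)*z))+(y*9))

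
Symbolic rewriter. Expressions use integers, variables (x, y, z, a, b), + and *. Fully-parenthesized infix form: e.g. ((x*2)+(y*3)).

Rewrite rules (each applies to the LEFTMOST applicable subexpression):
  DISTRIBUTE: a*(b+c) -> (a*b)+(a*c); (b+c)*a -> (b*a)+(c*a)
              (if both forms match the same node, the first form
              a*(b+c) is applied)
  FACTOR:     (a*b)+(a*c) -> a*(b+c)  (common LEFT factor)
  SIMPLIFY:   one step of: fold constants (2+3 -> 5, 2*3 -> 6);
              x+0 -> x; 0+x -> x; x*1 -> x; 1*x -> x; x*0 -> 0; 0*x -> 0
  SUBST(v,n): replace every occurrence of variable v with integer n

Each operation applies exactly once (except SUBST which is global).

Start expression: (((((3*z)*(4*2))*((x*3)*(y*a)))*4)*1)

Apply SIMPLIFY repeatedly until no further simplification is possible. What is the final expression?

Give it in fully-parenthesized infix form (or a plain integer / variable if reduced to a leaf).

Start: (((((3*z)*(4*2))*((x*3)*(y*a)))*4)*1)
Step 1: at root: (((((3*z)*(4*2))*((x*3)*(y*a)))*4)*1) -> ((((3*z)*(4*2))*((x*3)*(y*a)))*4); overall: (((((3*z)*(4*2))*((x*3)*(y*a)))*4)*1) -> ((((3*z)*(4*2))*((x*3)*(y*a)))*4)
Step 2: at LLR: (4*2) -> 8; overall: ((((3*z)*(4*2))*((x*3)*(y*a)))*4) -> ((((3*z)*8)*((x*3)*(y*a)))*4)
Fixed point: ((((3*z)*8)*((x*3)*(y*a)))*4)

Answer: ((((3*z)*8)*((x*3)*(y*a)))*4)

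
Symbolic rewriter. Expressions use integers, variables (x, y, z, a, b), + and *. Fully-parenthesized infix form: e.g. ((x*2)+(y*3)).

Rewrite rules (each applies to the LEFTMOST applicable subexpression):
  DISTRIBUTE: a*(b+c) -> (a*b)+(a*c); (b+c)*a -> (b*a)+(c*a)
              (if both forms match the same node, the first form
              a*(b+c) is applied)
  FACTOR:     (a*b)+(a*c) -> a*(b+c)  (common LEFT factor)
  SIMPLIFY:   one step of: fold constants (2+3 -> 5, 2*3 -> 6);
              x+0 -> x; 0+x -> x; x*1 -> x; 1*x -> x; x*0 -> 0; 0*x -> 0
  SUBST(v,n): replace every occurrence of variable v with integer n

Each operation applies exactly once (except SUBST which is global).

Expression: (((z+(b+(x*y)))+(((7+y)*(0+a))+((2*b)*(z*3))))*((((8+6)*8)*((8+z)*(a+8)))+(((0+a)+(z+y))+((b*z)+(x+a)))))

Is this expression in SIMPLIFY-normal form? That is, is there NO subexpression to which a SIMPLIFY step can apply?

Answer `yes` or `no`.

Answer: no

Derivation:
Expression: (((z+(b+(x*y)))+(((7+y)*(0+a))+((2*b)*(z*3))))*((((8+6)*8)*((8+z)*(a+8)))+(((0+a)+(z+y))+((b*z)+(x+a)))))
Scanning for simplifiable subexpressions (pre-order)...
  at root: (((z+(b+(x*y)))+(((7+y)*(0+a))+((2*b)*(z*3))))*((((8+6)*8)*((8+z)*(a+8)))+(((0+a)+(z+y))+((b*z)+(x+a))))) (not simplifiable)
  at L: ((z+(b+(x*y)))+(((7+y)*(0+a))+((2*b)*(z*3)))) (not simplifiable)
  at LL: (z+(b+(x*y))) (not simplifiable)
  at LLR: (b+(x*y)) (not simplifiable)
  at LLRR: (x*y) (not simplifiable)
  at LR: (((7+y)*(0+a))+((2*b)*(z*3))) (not simplifiable)
  at LRL: ((7+y)*(0+a)) (not simplifiable)
  at LRLL: (7+y) (not simplifiable)
  at LRLR: (0+a) (SIMPLIFIABLE)
  at LRR: ((2*b)*(z*3)) (not simplifiable)
  at LRRL: (2*b) (not simplifiable)
  at LRRR: (z*3) (not simplifiable)
  at R: ((((8+6)*8)*((8+z)*(a+8)))+(((0+a)+(z+y))+((b*z)+(x+a)))) (not simplifiable)
  at RL: (((8+6)*8)*((8+z)*(a+8))) (not simplifiable)
  at RLL: ((8+6)*8) (not simplifiable)
  at RLLL: (8+6) (SIMPLIFIABLE)
  at RLR: ((8+z)*(a+8)) (not simplifiable)
  at RLRL: (8+z) (not simplifiable)
  at RLRR: (a+8) (not simplifiable)
  at RR: (((0+a)+(z+y))+((b*z)+(x+a))) (not simplifiable)
  at RRL: ((0+a)+(z+y)) (not simplifiable)
  at RRLL: (0+a) (SIMPLIFIABLE)
  at RRLR: (z+y) (not simplifiable)
  at RRR: ((b*z)+(x+a)) (not simplifiable)
  at RRRL: (b*z) (not simplifiable)
  at RRRR: (x+a) (not simplifiable)
Found simplifiable subexpr at path LRLR: (0+a)
One SIMPLIFY step would give: (((z+(b+(x*y)))+(((7+y)*a)+((2*b)*(z*3))))*((((8+6)*8)*((8+z)*(a+8)))+(((0+a)+(z+y))+((b*z)+(x+a)))))
-> NOT in normal form.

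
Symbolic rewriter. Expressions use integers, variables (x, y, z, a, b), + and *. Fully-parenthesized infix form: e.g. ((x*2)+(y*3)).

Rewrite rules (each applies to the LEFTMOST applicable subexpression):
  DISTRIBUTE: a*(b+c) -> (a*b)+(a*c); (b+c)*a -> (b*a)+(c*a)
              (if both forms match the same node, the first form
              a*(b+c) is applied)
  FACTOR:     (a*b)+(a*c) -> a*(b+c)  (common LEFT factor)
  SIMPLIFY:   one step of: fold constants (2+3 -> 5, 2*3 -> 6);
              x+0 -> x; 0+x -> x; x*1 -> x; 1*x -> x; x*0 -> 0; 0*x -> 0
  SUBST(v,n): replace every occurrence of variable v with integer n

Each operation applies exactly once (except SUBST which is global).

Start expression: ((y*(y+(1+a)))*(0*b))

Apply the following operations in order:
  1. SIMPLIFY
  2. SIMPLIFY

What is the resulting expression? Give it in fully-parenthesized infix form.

Answer: 0

Derivation:
Start: ((y*(y+(1+a)))*(0*b))
Apply SIMPLIFY at R (target: (0*b)): ((y*(y+(1+a)))*(0*b)) -> ((y*(y+(1+a)))*0)
Apply SIMPLIFY at root (target: ((y*(y+(1+a)))*0)): ((y*(y+(1+a)))*0) -> 0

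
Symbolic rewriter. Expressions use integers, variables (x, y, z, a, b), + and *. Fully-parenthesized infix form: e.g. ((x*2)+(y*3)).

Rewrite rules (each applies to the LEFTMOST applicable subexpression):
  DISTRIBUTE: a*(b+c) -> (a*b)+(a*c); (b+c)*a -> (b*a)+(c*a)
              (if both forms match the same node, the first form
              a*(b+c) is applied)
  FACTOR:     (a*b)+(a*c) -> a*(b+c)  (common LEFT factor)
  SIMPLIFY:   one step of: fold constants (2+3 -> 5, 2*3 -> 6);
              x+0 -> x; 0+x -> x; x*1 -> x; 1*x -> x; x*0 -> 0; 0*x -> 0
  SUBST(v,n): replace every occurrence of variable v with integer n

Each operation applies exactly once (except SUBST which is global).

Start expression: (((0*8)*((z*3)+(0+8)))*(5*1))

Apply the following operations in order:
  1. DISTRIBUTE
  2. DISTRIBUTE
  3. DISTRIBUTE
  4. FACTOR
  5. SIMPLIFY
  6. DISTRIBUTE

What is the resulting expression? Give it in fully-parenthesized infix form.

Answer: (((0*(z*3))*(5*1))+((((0*8)*0)+((0*8)*8))*(5*1)))

Derivation:
Start: (((0*8)*((z*3)+(0+8)))*(5*1))
Apply DISTRIBUTE at L (target: ((0*8)*((z*3)+(0+8)))): (((0*8)*((z*3)+(0+8)))*(5*1)) -> ((((0*8)*(z*3))+((0*8)*(0+8)))*(5*1))
Apply DISTRIBUTE at root (target: ((((0*8)*(z*3))+((0*8)*(0+8)))*(5*1))): ((((0*8)*(z*3))+((0*8)*(0+8)))*(5*1)) -> ((((0*8)*(z*3))*(5*1))+(((0*8)*(0+8))*(5*1)))
Apply DISTRIBUTE at RL (target: ((0*8)*(0+8))): ((((0*8)*(z*3))*(5*1))+(((0*8)*(0+8))*(5*1))) -> ((((0*8)*(z*3))*(5*1))+((((0*8)*0)+((0*8)*8))*(5*1)))
Apply FACTOR at RL (target: (((0*8)*0)+((0*8)*8))): ((((0*8)*(z*3))*(5*1))+((((0*8)*0)+((0*8)*8))*(5*1))) -> ((((0*8)*(z*3))*(5*1))+(((0*8)*(0+8))*(5*1)))
Apply SIMPLIFY at LLL (target: (0*8)): ((((0*8)*(z*3))*(5*1))+(((0*8)*(0+8))*(5*1))) -> (((0*(z*3))*(5*1))+(((0*8)*(0+8))*(5*1)))
Apply DISTRIBUTE at RL (target: ((0*8)*(0+8))): (((0*(z*3))*(5*1))+(((0*8)*(0+8))*(5*1))) -> (((0*(z*3))*(5*1))+((((0*8)*0)+((0*8)*8))*(5*1)))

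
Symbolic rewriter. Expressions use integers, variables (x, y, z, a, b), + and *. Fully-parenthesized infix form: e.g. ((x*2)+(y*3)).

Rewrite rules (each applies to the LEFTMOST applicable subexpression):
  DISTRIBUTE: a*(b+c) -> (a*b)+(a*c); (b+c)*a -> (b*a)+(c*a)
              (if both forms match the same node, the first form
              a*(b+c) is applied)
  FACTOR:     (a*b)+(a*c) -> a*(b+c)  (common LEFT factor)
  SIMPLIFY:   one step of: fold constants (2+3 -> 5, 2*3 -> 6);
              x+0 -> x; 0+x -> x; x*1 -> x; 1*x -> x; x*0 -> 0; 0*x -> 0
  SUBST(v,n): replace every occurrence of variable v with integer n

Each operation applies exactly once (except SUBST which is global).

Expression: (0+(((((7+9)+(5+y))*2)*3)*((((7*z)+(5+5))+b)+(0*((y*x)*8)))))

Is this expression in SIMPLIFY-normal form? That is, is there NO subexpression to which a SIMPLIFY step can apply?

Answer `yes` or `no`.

Answer: no

Derivation:
Expression: (0+(((((7+9)+(5+y))*2)*3)*((((7*z)+(5+5))+b)+(0*((y*x)*8)))))
Scanning for simplifiable subexpressions (pre-order)...
  at root: (0+(((((7+9)+(5+y))*2)*3)*((((7*z)+(5+5))+b)+(0*((y*x)*8))))) (SIMPLIFIABLE)
  at R: (((((7+9)+(5+y))*2)*3)*((((7*z)+(5+5))+b)+(0*((y*x)*8)))) (not simplifiable)
  at RL: ((((7+9)+(5+y))*2)*3) (not simplifiable)
  at RLL: (((7+9)+(5+y))*2) (not simplifiable)
  at RLLL: ((7+9)+(5+y)) (not simplifiable)
  at RLLLL: (7+9) (SIMPLIFIABLE)
  at RLLLR: (5+y) (not simplifiable)
  at RR: ((((7*z)+(5+5))+b)+(0*((y*x)*8))) (not simplifiable)
  at RRL: (((7*z)+(5+5))+b) (not simplifiable)
  at RRLL: ((7*z)+(5+5)) (not simplifiable)
  at RRLLL: (7*z) (not simplifiable)
  at RRLLR: (5+5) (SIMPLIFIABLE)
  at RRR: (0*((y*x)*8)) (SIMPLIFIABLE)
  at RRRR: ((y*x)*8) (not simplifiable)
  at RRRRL: (y*x) (not simplifiable)
Found simplifiable subexpr at path root: (0+(((((7+9)+(5+y))*2)*3)*((((7*z)+(5+5))+b)+(0*((y*x)*8)))))
One SIMPLIFY step would give: (((((7+9)+(5+y))*2)*3)*((((7*z)+(5+5))+b)+(0*((y*x)*8))))
-> NOT in normal form.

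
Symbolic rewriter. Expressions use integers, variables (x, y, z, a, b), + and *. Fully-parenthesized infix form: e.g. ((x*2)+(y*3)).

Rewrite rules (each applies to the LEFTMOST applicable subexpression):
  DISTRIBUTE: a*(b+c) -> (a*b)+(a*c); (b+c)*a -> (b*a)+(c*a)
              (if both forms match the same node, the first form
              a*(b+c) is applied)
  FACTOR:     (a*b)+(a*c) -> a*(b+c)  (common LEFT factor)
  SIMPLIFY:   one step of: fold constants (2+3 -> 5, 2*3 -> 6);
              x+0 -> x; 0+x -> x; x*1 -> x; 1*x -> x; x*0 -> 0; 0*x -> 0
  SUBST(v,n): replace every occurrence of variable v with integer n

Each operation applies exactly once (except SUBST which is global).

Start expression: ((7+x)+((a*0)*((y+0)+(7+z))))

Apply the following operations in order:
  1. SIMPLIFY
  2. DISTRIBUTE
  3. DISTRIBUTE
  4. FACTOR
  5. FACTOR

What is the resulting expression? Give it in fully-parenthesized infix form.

Start: ((7+x)+((a*0)*((y+0)+(7+z))))
Apply SIMPLIFY at RL (target: (a*0)): ((7+x)+((a*0)*((y+0)+(7+z)))) -> ((7+x)+(0*((y+0)+(7+z))))
Apply DISTRIBUTE at R (target: (0*((y+0)+(7+z)))): ((7+x)+(0*((y+0)+(7+z)))) -> ((7+x)+((0*(y+0))+(0*(7+z))))
Apply DISTRIBUTE at RL (target: (0*(y+0))): ((7+x)+((0*(y+0))+(0*(7+z)))) -> ((7+x)+(((0*y)+(0*0))+(0*(7+z))))
Apply FACTOR at RL (target: ((0*y)+(0*0))): ((7+x)+(((0*y)+(0*0))+(0*(7+z)))) -> ((7+x)+((0*(y+0))+(0*(7+z))))
Apply FACTOR at R (target: ((0*(y+0))+(0*(7+z)))): ((7+x)+((0*(y+0))+(0*(7+z)))) -> ((7+x)+(0*((y+0)+(7+z))))

Answer: ((7+x)+(0*((y+0)+(7+z))))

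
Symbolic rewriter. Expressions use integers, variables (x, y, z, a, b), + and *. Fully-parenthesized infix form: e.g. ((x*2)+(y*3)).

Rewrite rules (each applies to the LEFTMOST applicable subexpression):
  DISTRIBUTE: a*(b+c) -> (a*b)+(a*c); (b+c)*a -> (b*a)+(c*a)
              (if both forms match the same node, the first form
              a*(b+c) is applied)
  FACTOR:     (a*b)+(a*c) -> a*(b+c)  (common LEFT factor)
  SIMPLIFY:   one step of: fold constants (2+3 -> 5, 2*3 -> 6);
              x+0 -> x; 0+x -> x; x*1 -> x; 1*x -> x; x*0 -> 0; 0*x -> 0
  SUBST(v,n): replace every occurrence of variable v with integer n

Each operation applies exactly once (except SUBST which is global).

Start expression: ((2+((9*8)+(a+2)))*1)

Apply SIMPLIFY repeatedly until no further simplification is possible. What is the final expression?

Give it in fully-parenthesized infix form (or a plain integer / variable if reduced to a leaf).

Start: ((2+((9*8)+(a+2)))*1)
Step 1: at root: ((2+((9*8)+(a+2)))*1) -> (2+((9*8)+(a+2))); overall: ((2+((9*8)+(a+2)))*1) -> (2+((9*8)+(a+2)))
Step 2: at RL: (9*8) -> 72; overall: (2+((9*8)+(a+2))) -> (2+(72+(a+2)))
Fixed point: (2+(72+(a+2)))

Answer: (2+(72+(a+2)))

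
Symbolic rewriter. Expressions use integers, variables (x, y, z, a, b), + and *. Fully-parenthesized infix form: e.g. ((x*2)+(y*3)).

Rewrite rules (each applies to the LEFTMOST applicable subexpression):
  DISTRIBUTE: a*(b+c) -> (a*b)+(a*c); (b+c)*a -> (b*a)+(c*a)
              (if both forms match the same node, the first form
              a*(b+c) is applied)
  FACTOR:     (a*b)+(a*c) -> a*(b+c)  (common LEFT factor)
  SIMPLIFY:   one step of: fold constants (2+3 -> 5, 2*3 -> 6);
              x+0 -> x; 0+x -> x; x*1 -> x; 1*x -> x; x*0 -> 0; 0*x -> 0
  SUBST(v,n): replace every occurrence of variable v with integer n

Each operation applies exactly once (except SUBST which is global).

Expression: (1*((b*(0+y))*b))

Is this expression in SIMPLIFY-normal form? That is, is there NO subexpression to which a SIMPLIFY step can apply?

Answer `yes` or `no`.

Expression: (1*((b*(0+y))*b))
Scanning for simplifiable subexpressions (pre-order)...
  at root: (1*((b*(0+y))*b)) (SIMPLIFIABLE)
  at R: ((b*(0+y))*b) (not simplifiable)
  at RL: (b*(0+y)) (not simplifiable)
  at RLR: (0+y) (SIMPLIFIABLE)
Found simplifiable subexpr at path root: (1*((b*(0+y))*b))
One SIMPLIFY step would give: ((b*(0+y))*b)
-> NOT in normal form.

Answer: no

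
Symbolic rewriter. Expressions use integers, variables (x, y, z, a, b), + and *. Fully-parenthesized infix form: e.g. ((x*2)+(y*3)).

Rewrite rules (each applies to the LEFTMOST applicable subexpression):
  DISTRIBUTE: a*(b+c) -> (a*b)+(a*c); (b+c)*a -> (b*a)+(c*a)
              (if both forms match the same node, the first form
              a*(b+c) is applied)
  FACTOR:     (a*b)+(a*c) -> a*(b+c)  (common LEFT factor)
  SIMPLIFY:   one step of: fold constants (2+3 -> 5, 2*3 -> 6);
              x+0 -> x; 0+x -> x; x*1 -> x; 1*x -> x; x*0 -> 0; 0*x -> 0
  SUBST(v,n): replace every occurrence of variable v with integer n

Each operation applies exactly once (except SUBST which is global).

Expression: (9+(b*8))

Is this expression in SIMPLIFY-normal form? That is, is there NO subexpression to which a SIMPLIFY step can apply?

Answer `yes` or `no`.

Expression: (9+(b*8))
Scanning for simplifiable subexpressions (pre-order)...
  at root: (9+(b*8)) (not simplifiable)
  at R: (b*8) (not simplifiable)
Result: no simplifiable subexpression found -> normal form.

Answer: yes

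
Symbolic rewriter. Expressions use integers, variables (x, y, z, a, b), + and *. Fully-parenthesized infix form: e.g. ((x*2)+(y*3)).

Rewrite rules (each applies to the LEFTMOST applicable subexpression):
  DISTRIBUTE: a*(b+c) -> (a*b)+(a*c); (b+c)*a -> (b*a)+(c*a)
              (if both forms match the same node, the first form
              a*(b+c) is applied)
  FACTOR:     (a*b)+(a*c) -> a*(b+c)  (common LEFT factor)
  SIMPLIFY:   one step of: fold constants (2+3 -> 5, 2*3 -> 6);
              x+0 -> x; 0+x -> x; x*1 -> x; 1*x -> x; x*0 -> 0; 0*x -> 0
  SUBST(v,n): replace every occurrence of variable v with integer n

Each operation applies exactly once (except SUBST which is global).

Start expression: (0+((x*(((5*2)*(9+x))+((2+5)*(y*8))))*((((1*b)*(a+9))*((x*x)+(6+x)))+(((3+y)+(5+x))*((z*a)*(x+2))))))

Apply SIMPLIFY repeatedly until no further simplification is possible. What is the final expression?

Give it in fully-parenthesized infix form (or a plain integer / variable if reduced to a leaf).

Answer: ((x*((10*(9+x))+(7*(y*8))))*(((b*(a+9))*((x*x)+(6+x)))+(((3+y)+(5+x))*((z*a)*(x+2)))))

Derivation:
Start: (0+((x*(((5*2)*(9+x))+((2+5)*(y*8))))*((((1*b)*(a+9))*((x*x)+(6+x)))+(((3+y)+(5+x))*((z*a)*(x+2))))))
Step 1: at root: (0+((x*(((5*2)*(9+x))+((2+5)*(y*8))))*((((1*b)*(a+9))*((x*x)+(6+x)))+(((3+y)+(5+x))*((z*a)*(x+2)))))) -> ((x*(((5*2)*(9+x))+((2+5)*(y*8))))*((((1*b)*(a+9))*((x*x)+(6+x)))+(((3+y)+(5+x))*((z*a)*(x+2))))); overall: (0+((x*(((5*2)*(9+x))+((2+5)*(y*8))))*((((1*b)*(a+9))*((x*x)+(6+x)))+(((3+y)+(5+x))*((z*a)*(x+2)))))) -> ((x*(((5*2)*(9+x))+((2+5)*(y*8))))*((((1*b)*(a+9))*((x*x)+(6+x)))+(((3+y)+(5+x))*((z*a)*(x+2)))))
Step 2: at LRLL: (5*2) -> 10; overall: ((x*(((5*2)*(9+x))+((2+5)*(y*8))))*((((1*b)*(a+9))*((x*x)+(6+x)))+(((3+y)+(5+x))*((z*a)*(x+2))))) -> ((x*((10*(9+x))+((2+5)*(y*8))))*((((1*b)*(a+9))*((x*x)+(6+x)))+(((3+y)+(5+x))*((z*a)*(x+2)))))
Step 3: at LRRL: (2+5) -> 7; overall: ((x*((10*(9+x))+((2+5)*(y*8))))*((((1*b)*(a+9))*((x*x)+(6+x)))+(((3+y)+(5+x))*((z*a)*(x+2))))) -> ((x*((10*(9+x))+(7*(y*8))))*((((1*b)*(a+9))*((x*x)+(6+x)))+(((3+y)+(5+x))*((z*a)*(x+2)))))
Step 4: at RLLL: (1*b) -> b; overall: ((x*((10*(9+x))+(7*(y*8))))*((((1*b)*(a+9))*((x*x)+(6+x)))+(((3+y)+(5+x))*((z*a)*(x+2))))) -> ((x*((10*(9+x))+(7*(y*8))))*(((b*(a+9))*((x*x)+(6+x)))+(((3+y)+(5+x))*((z*a)*(x+2)))))
Fixed point: ((x*((10*(9+x))+(7*(y*8))))*(((b*(a+9))*((x*x)+(6+x)))+(((3+y)+(5+x))*((z*a)*(x+2)))))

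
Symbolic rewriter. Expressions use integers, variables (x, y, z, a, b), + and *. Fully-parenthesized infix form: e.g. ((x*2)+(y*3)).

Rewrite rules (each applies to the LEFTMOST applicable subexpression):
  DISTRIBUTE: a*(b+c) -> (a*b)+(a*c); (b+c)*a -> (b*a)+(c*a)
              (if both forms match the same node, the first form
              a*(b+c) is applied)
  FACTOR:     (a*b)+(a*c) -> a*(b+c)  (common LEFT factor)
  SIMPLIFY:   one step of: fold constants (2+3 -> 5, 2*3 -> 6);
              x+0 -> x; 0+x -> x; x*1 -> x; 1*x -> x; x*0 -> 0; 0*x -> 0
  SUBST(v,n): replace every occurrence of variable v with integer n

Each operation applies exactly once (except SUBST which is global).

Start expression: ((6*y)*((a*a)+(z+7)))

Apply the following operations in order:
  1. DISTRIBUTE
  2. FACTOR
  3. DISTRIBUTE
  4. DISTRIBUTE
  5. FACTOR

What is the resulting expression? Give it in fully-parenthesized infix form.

Answer: (((6*y)*(a*a))+((6*y)*(z+7)))

Derivation:
Start: ((6*y)*((a*a)+(z+7)))
Apply DISTRIBUTE at root (target: ((6*y)*((a*a)+(z+7)))): ((6*y)*((a*a)+(z+7))) -> (((6*y)*(a*a))+((6*y)*(z+7)))
Apply FACTOR at root (target: (((6*y)*(a*a))+((6*y)*(z+7)))): (((6*y)*(a*a))+((6*y)*(z+7))) -> ((6*y)*((a*a)+(z+7)))
Apply DISTRIBUTE at root (target: ((6*y)*((a*a)+(z+7)))): ((6*y)*((a*a)+(z+7))) -> (((6*y)*(a*a))+((6*y)*(z+7)))
Apply DISTRIBUTE at R (target: ((6*y)*(z+7))): (((6*y)*(a*a))+((6*y)*(z+7))) -> (((6*y)*(a*a))+(((6*y)*z)+((6*y)*7)))
Apply FACTOR at R (target: (((6*y)*z)+((6*y)*7))): (((6*y)*(a*a))+(((6*y)*z)+((6*y)*7))) -> (((6*y)*(a*a))+((6*y)*(z+7)))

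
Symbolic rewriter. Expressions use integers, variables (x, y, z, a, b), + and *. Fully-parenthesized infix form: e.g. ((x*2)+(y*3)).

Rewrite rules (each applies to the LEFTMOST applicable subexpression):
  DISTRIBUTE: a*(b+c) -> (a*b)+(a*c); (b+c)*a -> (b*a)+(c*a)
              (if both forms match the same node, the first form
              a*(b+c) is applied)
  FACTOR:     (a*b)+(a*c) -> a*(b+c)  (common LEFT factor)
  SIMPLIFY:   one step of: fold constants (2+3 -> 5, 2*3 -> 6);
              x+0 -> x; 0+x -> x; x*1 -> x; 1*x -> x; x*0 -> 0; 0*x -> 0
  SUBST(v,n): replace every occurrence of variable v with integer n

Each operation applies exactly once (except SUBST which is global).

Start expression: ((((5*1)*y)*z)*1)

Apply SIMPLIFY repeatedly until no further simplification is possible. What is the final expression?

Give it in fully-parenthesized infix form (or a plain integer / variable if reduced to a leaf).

Start: ((((5*1)*y)*z)*1)
Step 1: at root: ((((5*1)*y)*z)*1) -> (((5*1)*y)*z); overall: ((((5*1)*y)*z)*1) -> (((5*1)*y)*z)
Step 2: at LL: (5*1) -> 5; overall: (((5*1)*y)*z) -> ((5*y)*z)
Fixed point: ((5*y)*z)

Answer: ((5*y)*z)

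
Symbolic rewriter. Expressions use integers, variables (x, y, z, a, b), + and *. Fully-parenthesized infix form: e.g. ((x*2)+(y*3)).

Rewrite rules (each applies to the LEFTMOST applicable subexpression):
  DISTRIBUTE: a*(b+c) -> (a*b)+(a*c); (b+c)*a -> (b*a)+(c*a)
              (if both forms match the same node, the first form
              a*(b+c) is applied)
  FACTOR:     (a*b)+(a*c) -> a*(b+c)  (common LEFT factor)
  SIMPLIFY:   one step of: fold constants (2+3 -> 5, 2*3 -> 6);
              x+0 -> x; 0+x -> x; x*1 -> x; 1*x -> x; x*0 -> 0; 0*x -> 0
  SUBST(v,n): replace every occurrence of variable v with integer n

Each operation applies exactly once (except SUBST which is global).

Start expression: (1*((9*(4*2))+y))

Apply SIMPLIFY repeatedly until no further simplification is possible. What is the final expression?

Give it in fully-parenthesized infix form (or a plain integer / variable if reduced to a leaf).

Start: (1*((9*(4*2))+y))
Step 1: at root: (1*((9*(4*2))+y)) -> ((9*(4*2))+y); overall: (1*((9*(4*2))+y)) -> ((9*(4*2))+y)
Step 2: at LR: (4*2) -> 8; overall: ((9*(4*2))+y) -> ((9*8)+y)
Step 3: at L: (9*8) -> 72; overall: ((9*8)+y) -> (72+y)
Fixed point: (72+y)

Answer: (72+y)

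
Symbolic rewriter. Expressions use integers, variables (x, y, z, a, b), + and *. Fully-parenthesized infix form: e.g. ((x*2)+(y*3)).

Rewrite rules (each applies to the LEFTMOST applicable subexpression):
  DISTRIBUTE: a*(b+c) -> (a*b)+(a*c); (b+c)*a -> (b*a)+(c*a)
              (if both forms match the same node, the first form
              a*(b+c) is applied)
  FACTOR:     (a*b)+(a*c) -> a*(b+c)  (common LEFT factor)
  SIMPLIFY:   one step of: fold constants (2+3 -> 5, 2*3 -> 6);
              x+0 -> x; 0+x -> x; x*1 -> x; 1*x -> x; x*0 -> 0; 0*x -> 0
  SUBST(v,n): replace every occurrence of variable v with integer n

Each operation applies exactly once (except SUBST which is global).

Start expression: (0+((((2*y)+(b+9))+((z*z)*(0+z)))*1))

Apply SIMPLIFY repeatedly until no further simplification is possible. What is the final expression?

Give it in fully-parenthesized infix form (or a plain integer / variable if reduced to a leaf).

Start: (0+((((2*y)+(b+9))+((z*z)*(0+z)))*1))
Step 1: at root: (0+((((2*y)+(b+9))+((z*z)*(0+z)))*1)) -> ((((2*y)+(b+9))+((z*z)*(0+z)))*1); overall: (0+((((2*y)+(b+9))+((z*z)*(0+z)))*1)) -> ((((2*y)+(b+9))+((z*z)*(0+z)))*1)
Step 2: at root: ((((2*y)+(b+9))+((z*z)*(0+z)))*1) -> (((2*y)+(b+9))+((z*z)*(0+z))); overall: ((((2*y)+(b+9))+((z*z)*(0+z)))*1) -> (((2*y)+(b+9))+((z*z)*(0+z)))
Step 3: at RR: (0+z) -> z; overall: (((2*y)+(b+9))+((z*z)*(0+z))) -> (((2*y)+(b+9))+((z*z)*z))
Fixed point: (((2*y)+(b+9))+((z*z)*z))

Answer: (((2*y)+(b+9))+((z*z)*z))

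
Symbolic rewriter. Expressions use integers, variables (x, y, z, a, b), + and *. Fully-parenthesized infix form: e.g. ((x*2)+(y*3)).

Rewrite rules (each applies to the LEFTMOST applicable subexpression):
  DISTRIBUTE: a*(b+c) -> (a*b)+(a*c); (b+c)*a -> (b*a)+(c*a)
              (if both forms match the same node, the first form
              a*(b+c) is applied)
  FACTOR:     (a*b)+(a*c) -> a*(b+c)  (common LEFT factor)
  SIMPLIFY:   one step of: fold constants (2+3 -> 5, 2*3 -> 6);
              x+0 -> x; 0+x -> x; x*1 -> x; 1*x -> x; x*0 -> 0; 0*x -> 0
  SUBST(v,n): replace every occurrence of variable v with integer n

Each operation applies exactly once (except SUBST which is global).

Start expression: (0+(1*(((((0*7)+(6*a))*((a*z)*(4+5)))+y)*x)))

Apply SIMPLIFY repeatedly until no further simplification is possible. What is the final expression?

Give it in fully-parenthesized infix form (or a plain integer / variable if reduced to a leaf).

Answer: ((((6*a)*((a*z)*9))+y)*x)

Derivation:
Start: (0+(1*(((((0*7)+(6*a))*((a*z)*(4+5)))+y)*x)))
Step 1: at root: (0+(1*(((((0*7)+(6*a))*((a*z)*(4+5)))+y)*x))) -> (1*(((((0*7)+(6*a))*((a*z)*(4+5)))+y)*x)); overall: (0+(1*(((((0*7)+(6*a))*((a*z)*(4+5)))+y)*x))) -> (1*(((((0*7)+(6*a))*((a*z)*(4+5)))+y)*x))
Step 2: at root: (1*(((((0*7)+(6*a))*((a*z)*(4+5)))+y)*x)) -> (((((0*7)+(6*a))*((a*z)*(4+5)))+y)*x); overall: (1*(((((0*7)+(6*a))*((a*z)*(4+5)))+y)*x)) -> (((((0*7)+(6*a))*((a*z)*(4+5)))+y)*x)
Step 3: at LLLL: (0*7) -> 0; overall: (((((0*7)+(6*a))*((a*z)*(4+5)))+y)*x) -> ((((0+(6*a))*((a*z)*(4+5)))+y)*x)
Step 4: at LLL: (0+(6*a)) -> (6*a); overall: ((((0+(6*a))*((a*z)*(4+5)))+y)*x) -> ((((6*a)*((a*z)*(4+5)))+y)*x)
Step 5: at LLRR: (4+5) -> 9; overall: ((((6*a)*((a*z)*(4+5)))+y)*x) -> ((((6*a)*((a*z)*9))+y)*x)
Fixed point: ((((6*a)*((a*z)*9))+y)*x)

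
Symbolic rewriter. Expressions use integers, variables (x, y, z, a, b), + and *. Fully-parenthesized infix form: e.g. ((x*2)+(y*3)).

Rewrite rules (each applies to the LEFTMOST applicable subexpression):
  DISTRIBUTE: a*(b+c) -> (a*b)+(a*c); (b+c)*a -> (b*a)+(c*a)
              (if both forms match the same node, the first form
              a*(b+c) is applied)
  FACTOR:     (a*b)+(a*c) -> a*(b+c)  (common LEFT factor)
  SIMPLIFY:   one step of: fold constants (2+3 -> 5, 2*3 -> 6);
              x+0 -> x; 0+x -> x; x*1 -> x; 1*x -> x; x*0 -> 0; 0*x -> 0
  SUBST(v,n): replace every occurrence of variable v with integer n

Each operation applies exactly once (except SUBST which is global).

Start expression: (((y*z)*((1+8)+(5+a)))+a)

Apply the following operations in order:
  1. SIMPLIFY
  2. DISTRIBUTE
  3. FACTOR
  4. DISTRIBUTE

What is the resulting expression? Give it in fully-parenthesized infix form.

Start: (((y*z)*((1+8)+(5+a)))+a)
Apply SIMPLIFY at LRL (target: (1+8)): (((y*z)*((1+8)+(5+a)))+a) -> (((y*z)*(9+(5+a)))+a)
Apply DISTRIBUTE at L (target: ((y*z)*(9+(5+a)))): (((y*z)*(9+(5+a)))+a) -> ((((y*z)*9)+((y*z)*(5+a)))+a)
Apply FACTOR at L (target: (((y*z)*9)+((y*z)*(5+a)))): ((((y*z)*9)+((y*z)*(5+a)))+a) -> (((y*z)*(9+(5+a)))+a)
Apply DISTRIBUTE at L (target: ((y*z)*(9+(5+a)))): (((y*z)*(9+(5+a)))+a) -> ((((y*z)*9)+((y*z)*(5+a)))+a)

Answer: ((((y*z)*9)+((y*z)*(5+a)))+a)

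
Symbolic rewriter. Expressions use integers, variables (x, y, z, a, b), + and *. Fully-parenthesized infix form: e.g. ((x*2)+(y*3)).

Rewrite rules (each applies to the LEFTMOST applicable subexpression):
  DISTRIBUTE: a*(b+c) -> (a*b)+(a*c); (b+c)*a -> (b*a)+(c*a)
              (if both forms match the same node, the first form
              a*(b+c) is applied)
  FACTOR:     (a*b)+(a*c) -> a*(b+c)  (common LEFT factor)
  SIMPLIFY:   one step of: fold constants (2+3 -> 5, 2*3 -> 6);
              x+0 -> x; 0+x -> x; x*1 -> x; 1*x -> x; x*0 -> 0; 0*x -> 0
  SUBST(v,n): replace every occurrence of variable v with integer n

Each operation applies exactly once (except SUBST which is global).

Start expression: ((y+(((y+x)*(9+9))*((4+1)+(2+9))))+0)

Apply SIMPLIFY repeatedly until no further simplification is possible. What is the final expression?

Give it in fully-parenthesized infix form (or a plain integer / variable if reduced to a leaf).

Start: ((y+(((y+x)*(9+9))*((4+1)+(2+9))))+0)
Step 1: at root: ((y+(((y+x)*(9+9))*((4+1)+(2+9))))+0) -> (y+(((y+x)*(9+9))*((4+1)+(2+9)))); overall: ((y+(((y+x)*(9+9))*((4+1)+(2+9))))+0) -> (y+(((y+x)*(9+9))*((4+1)+(2+9))))
Step 2: at RLR: (9+9) -> 18; overall: (y+(((y+x)*(9+9))*((4+1)+(2+9)))) -> (y+(((y+x)*18)*((4+1)+(2+9))))
Step 3: at RRL: (4+1) -> 5; overall: (y+(((y+x)*18)*((4+1)+(2+9)))) -> (y+(((y+x)*18)*(5+(2+9))))
Step 4: at RRR: (2+9) -> 11; overall: (y+(((y+x)*18)*(5+(2+9)))) -> (y+(((y+x)*18)*(5+11)))
Step 5: at RR: (5+11) -> 16; overall: (y+(((y+x)*18)*(5+11))) -> (y+(((y+x)*18)*16))
Fixed point: (y+(((y+x)*18)*16))

Answer: (y+(((y+x)*18)*16))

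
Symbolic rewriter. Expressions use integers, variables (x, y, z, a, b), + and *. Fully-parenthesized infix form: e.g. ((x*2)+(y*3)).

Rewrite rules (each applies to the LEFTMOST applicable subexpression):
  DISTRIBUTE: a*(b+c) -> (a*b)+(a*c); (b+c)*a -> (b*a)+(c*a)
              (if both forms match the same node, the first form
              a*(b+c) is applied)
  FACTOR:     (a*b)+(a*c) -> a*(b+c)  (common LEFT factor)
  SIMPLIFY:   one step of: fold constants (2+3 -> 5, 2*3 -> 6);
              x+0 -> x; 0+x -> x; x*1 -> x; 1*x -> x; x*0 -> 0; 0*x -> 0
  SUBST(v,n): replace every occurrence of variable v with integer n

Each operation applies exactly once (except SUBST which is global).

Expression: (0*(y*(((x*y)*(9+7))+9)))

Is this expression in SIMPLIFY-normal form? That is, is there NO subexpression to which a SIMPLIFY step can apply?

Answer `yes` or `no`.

Answer: no

Derivation:
Expression: (0*(y*(((x*y)*(9+7))+9)))
Scanning for simplifiable subexpressions (pre-order)...
  at root: (0*(y*(((x*y)*(9+7))+9))) (SIMPLIFIABLE)
  at R: (y*(((x*y)*(9+7))+9)) (not simplifiable)
  at RR: (((x*y)*(9+7))+9) (not simplifiable)
  at RRL: ((x*y)*(9+7)) (not simplifiable)
  at RRLL: (x*y) (not simplifiable)
  at RRLR: (9+7) (SIMPLIFIABLE)
Found simplifiable subexpr at path root: (0*(y*(((x*y)*(9+7))+9)))
One SIMPLIFY step would give: 0
-> NOT in normal form.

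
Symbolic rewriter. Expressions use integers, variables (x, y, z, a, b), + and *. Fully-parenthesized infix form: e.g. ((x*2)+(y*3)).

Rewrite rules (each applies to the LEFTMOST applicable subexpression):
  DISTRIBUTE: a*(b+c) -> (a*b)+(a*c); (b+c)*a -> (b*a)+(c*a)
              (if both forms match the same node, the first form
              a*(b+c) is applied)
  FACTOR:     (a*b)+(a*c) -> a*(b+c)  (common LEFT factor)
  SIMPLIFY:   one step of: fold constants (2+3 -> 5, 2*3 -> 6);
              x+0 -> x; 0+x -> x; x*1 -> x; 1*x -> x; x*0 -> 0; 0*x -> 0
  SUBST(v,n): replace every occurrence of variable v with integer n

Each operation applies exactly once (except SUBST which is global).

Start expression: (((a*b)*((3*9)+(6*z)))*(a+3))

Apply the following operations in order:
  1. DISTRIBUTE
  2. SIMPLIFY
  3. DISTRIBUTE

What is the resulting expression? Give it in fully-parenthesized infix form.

Answer: (((((a*b)*27)+((a*b)*(6*z)))*a)+(((a*b)*((3*9)+(6*z)))*3))

Derivation:
Start: (((a*b)*((3*9)+(6*z)))*(a+3))
Apply DISTRIBUTE at root (target: (((a*b)*((3*9)+(6*z)))*(a+3))): (((a*b)*((3*9)+(6*z)))*(a+3)) -> ((((a*b)*((3*9)+(6*z)))*a)+(((a*b)*((3*9)+(6*z)))*3))
Apply SIMPLIFY at LLRL (target: (3*9)): ((((a*b)*((3*9)+(6*z)))*a)+(((a*b)*((3*9)+(6*z)))*3)) -> ((((a*b)*(27+(6*z)))*a)+(((a*b)*((3*9)+(6*z)))*3))
Apply DISTRIBUTE at LL (target: ((a*b)*(27+(6*z)))): ((((a*b)*(27+(6*z)))*a)+(((a*b)*((3*9)+(6*z)))*3)) -> (((((a*b)*27)+((a*b)*(6*z)))*a)+(((a*b)*((3*9)+(6*z)))*3))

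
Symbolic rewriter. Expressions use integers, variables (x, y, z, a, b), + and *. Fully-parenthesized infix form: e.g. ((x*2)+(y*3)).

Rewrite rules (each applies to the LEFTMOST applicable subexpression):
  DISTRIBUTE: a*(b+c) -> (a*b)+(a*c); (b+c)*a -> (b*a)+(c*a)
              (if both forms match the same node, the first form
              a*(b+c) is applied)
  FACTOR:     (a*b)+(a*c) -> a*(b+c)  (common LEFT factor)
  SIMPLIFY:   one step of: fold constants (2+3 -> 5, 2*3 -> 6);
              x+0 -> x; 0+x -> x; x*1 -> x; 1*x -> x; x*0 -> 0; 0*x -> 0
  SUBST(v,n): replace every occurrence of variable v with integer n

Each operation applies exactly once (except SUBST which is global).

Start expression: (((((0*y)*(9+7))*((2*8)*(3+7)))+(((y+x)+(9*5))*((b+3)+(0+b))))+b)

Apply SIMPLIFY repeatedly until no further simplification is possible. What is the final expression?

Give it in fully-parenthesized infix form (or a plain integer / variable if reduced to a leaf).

Answer: ((((y+x)+45)*((b+3)+b))+b)

Derivation:
Start: (((((0*y)*(9+7))*((2*8)*(3+7)))+(((y+x)+(9*5))*((b+3)+(0+b))))+b)
Step 1: at LLLL: (0*y) -> 0; overall: (((((0*y)*(9+7))*((2*8)*(3+7)))+(((y+x)+(9*5))*((b+3)+(0+b))))+b) -> ((((0*(9+7))*((2*8)*(3+7)))+(((y+x)+(9*5))*((b+3)+(0+b))))+b)
Step 2: at LLL: (0*(9+7)) -> 0; overall: ((((0*(9+7))*((2*8)*(3+7)))+(((y+x)+(9*5))*((b+3)+(0+b))))+b) -> (((0*((2*8)*(3+7)))+(((y+x)+(9*5))*((b+3)+(0+b))))+b)
Step 3: at LL: (0*((2*8)*(3+7))) -> 0; overall: (((0*((2*8)*(3+7)))+(((y+x)+(9*5))*((b+3)+(0+b))))+b) -> ((0+(((y+x)+(9*5))*((b+3)+(0+b))))+b)
Step 4: at L: (0+(((y+x)+(9*5))*((b+3)+(0+b)))) -> (((y+x)+(9*5))*((b+3)+(0+b))); overall: ((0+(((y+x)+(9*5))*((b+3)+(0+b))))+b) -> ((((y+x)+(9*5))*((b+3)+(0+b)))+b)
Step 5: at LLR: (9*5) -> 45; overall: ((((y+x)+(9*5))*((b+3)+(0+b)))+b) -> ((((y+x)+45)*((b+3)+(0+b)))+b)
Step 6: at LRR: (0+b) -> b; overall: ((((y+x)+45)*((b+3)+(0+b)))+b) -> ((((y+x)+45)*((b+3)+b))+b)
Fixed point: ((((y+x)+45)*((b+3)+b))+b)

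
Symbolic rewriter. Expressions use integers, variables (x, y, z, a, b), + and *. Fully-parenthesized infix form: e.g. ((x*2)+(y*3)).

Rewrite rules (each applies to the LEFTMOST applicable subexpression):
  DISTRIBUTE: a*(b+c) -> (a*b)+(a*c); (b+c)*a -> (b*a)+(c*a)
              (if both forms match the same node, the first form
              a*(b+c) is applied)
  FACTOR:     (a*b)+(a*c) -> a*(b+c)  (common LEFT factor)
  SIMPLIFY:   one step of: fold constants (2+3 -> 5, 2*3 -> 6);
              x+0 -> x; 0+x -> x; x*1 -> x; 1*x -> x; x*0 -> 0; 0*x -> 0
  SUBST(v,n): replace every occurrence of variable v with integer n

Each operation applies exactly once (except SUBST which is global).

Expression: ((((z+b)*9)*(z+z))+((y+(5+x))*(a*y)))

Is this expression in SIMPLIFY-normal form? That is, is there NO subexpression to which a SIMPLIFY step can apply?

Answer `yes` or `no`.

Answer: yes

Derivation:
Expression: ((((z+b)*9)*(z+z))+((y+(5+x))*(a*y)))
Scanning for simplifiable subexpressions (pre-order)...
  at root: ((((z+b)*9)*(z+z))+((y+(5+x))*(a*y))) (not simplifiable)
  at L: (((z+b)*9)*(z+z)) (not simplifiable)
  at LL: ((z+b)*9) (not simplifiable)
  at LLL: (z+b) (not simplifiable)
  at LR: (z+z) (not simplifiable)
  at R: ((y+(5+x))*(a*y)) (not simplifiable)
  at RL: (y+(5+x)) (not simplifiable)
  at RLR: (5+x) (not simplifiable)
  at RR: (a*y) (not simplifiable)
Result: no simplifiable subexpression found -> normal form.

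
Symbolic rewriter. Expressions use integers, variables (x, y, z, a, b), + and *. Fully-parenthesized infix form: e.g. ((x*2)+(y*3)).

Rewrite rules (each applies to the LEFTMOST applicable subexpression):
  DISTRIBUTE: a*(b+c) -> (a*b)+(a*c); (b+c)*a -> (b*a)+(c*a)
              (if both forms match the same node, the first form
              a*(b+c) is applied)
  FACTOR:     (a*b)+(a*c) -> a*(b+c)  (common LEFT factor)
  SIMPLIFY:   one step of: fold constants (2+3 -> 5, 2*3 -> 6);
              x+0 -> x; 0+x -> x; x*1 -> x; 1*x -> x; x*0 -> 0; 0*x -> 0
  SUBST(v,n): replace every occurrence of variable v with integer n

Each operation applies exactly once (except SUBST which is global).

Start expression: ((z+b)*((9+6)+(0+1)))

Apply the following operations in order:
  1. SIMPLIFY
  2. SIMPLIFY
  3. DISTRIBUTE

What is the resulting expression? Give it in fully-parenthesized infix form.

Answer: (((z+b)*15)+((z+b)*1))

Derivation:
Start: ((z+b)*((9+6)+(0+1)))
Apply SIMPLIFY at RL (target: (9+6)): ((z+b)*((9+6)+(0+1))) -> ((z+b)*(15+(0+1)))
Apply SIMPLIFY at RR (target: (0+1)): ((z+b)*(15+(0+1))) -> ((z+b)*(15+1))
Apply DISTRIBUTE at root (target: ((z+b)*(15+1))): ((z+b)*(15+1)) -> (((z+b)*15)+((z+b)*1))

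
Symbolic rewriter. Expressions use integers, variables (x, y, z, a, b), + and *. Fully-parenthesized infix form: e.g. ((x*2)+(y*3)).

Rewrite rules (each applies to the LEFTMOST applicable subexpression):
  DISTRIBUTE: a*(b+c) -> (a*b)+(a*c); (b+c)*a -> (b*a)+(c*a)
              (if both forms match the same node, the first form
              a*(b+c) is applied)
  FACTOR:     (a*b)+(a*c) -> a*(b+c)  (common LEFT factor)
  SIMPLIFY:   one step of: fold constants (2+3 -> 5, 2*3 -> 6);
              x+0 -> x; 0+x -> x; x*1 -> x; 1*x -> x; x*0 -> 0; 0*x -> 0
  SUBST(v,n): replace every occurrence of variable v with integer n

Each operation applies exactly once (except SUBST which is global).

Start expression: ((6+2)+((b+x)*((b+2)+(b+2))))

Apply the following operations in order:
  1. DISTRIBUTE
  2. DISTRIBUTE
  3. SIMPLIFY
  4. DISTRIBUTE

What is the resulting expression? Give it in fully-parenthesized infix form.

Start: ((6+2)+((b+x)*((b+2)+(b+2))))
Apply DISTRIBUTE at R (target: ((b+x)*((b+2)+(b+2)))): ((6+2)+((b+x)*((b+2)+(b+2)))) -> ((6+2)+(((b+x)*(b+2))+((b+x)*(b+2))))
Apply DISTRIBUTE at RL (target: ((b+x)*(b+2))): ((6+2)+(((b+x)*(b+2))+((b+x)*(b+2)))) -> ((6+2)+((((b+x)*b)+((b+x)*2))+((b+x)*(b+2))))
Apply SIMPLIFY at L (target: (6+2)): ((6+2)+((((b+x)*b)+((b+x)*2))+((b+x)*(b+2)))) -> (8+((((b+x)*b)+((b+x)*2))+((b+x)*(b+2))))
Apply DISTRIBUTE at RLL (target: ((b+x)*b)): (8+((((b+x)*b)+((b+x)*2))+((b+x)*(b+2)))) -> (8+((((b*b)+(x*b))+((b+x)*2))+((b+x)*(b+2))))

Answer: (8+((((b*b)+(x*b))+((b+x)*2))+((b+x)*(b+2))))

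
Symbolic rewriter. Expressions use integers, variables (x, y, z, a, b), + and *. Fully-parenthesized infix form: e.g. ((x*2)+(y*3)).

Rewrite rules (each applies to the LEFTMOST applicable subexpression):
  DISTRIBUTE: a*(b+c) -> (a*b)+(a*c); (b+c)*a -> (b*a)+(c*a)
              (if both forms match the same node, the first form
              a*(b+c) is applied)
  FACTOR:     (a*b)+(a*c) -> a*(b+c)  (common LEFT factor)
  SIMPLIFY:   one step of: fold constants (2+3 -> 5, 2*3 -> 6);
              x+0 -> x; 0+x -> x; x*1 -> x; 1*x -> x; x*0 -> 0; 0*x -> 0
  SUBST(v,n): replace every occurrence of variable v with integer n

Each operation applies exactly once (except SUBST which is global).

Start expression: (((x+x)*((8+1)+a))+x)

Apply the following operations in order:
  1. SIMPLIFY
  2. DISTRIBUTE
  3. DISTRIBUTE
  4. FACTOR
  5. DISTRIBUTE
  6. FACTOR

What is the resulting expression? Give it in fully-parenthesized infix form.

Start: (((x+x)*((8+1)+a))+x)
Apply SIMPLIFY at LRL (target: (8+1)): (((x+x)*((8+1)+a))+x) -> (((x+x)*(9+a))+x)
Apply DISTRIBUTE at L (target: ((x+x)*(9+a))): (((x+x)*(9+a))+x) -> ((((x+x)*9)+((x+x)*a))+x)
Apply DISTRIBUTE at LL (target: ((x+x)*9)): ((((x+x)*9)+((x+x)*a))+x) -> ((((x*9)+(x*9))+((x+x)*a))+x)
Apply FACTOR at LL (target: ((x*9)+(x*9))): ((((x*9)+(x*9))+((x+x)*a))+x) -> (((x*(9+9))+((x+x)*a))+x)
Apply DISTRIBUTE at LL (target: (x*(9+9))): (((x*(9+9))+((x+x)*a))+x) -> ((((x*9)+(x*9))+((x+x)*a))+x)
Apply FACTOR at LL (target: ((x*9)+(x*9))): ((((x*9)+(x*9))+((x+x)*a))+x) -> (((x*(9+9))+((x+x)*a))+x)

Answer: (((x*(9+9))+((x+x)*a))+x)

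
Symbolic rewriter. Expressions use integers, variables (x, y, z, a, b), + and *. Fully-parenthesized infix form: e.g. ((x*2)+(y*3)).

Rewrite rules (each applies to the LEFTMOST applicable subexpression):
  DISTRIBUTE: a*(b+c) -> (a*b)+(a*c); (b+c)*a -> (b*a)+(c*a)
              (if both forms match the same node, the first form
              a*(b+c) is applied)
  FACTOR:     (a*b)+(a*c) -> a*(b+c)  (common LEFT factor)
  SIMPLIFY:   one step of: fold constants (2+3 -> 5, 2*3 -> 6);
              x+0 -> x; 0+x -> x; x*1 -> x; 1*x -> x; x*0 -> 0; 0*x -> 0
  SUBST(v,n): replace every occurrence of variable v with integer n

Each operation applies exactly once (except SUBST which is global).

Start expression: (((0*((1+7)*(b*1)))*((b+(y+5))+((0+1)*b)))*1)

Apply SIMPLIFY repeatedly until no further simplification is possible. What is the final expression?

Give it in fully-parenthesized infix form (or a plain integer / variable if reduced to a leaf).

Start: (((0*((1+7)*(b*1)))*((b+(y+5))+((0+1)*b)))*1)
Step 1: at root: (((0*((1+7)*(b*1)))*((b+(y+5))+((0+1)*b)))*1) -> ((0*((1+7)*(b*1)))*((b+(y+5))+((0+1)*b))); overall: (((0*((1+7)*(b*1)))*((b+(y+5))+((0+1)*b)))*1) -> ((0*((1+7)*(b*1)))*((b+(y+5))+((0+1)*b)))
Step 2: at L: (0*((1+7)*(b*1))) -> 0; overall: ((0*((1+7)*(b*1)))*((b+(y+5))+((0+1)*b))) -> (0*((b+(y+5))+((0+1)*b)))
Step 3: at root: (0*((b+(y+5))+((0+1)*b))) -> 0; overall: (0*((b+(y+5))+((0+1)*b))) -> 0
Fixed point: 0

Answer: 0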